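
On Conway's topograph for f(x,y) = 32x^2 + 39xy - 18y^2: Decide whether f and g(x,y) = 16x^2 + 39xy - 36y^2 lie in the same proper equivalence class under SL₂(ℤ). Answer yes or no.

D₁ = 3825, D₂ = 3825
river cycle of f (length 22): (-18, 33, 38), (38, 43, -13), (-13, 61, 2), (2, 59, -43), (-43, 27, 18), (18, 45, -25), (-25, 55, 8), (8, 57, -18), (-18, 51, 17), (17, 51, -18), … (12 more)
river cycle of g (length 24): (-36, 33, 19), (19, 43, -26), (-26, 61, 1), (1, 61, -26), (-26, 43, 19), (19, 33, -36), (-36, 39, 16), (16, 57, -9), (-9, 51, 34), (34, 17, -26), … (14 more)
cycles differ ⇒ inequivalent

no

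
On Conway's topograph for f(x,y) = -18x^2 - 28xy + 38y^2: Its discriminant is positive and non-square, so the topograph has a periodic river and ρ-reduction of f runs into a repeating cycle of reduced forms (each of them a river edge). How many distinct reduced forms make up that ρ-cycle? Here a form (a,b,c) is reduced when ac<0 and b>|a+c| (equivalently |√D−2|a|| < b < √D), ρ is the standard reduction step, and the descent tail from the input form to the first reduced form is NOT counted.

D = 3520, ⌊√D⌋ = 59
descent: ρ → (38,28,-18)  [lands on river]
river: ρ → (-18,44,22)
river: ρ → (22,44,-18)
river: ρ → (-18,28,38)
river: ρ → (38,48,-8)
river: ρ → (-8,48,38)
ρ-cycle length = 6 (tail of 1 descent step not counted)

6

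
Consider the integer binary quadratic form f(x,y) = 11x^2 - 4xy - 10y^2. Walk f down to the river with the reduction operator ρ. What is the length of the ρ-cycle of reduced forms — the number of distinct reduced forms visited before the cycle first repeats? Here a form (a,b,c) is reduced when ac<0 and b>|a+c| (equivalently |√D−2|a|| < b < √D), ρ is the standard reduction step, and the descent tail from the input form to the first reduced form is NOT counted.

D = 456, ⌊√D⌋ = 21
descent: ρ → (-10,4,11)  [lands on river]
river: ρ → (11,18,-3)
river: ρ → (-3,18,11)
river: ρ → (11,4,-10)
river: ρ → (-10,16,5)
river: ρ → (5,14,-13)
river: ρ → (-13,12,6)
river: ρ → (6,12,-13)
river: ρ → (-13,14,5)
river: ρ → (5,16,-10)
ρ-cycle length = 10 (tail of 1 descent step not counted)

10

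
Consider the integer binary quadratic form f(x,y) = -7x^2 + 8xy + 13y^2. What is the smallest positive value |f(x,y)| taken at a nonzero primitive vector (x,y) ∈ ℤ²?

river: ρ → (13,18,-2)
river: ρ → (-2,18,13)
river: ρ → (13,8,-7)
river: ρ → (-7,20,1)
river: ρ → (1,20,-7)
river: ρ → (-7,8,13)
closes: descent 0, river 6
min |a| on river = 1

1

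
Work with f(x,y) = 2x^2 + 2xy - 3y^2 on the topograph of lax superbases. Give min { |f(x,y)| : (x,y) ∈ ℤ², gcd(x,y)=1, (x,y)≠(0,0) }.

river: ρ → (-3,4,1)
river: ρ → (1,4,-3)
river: ρ → (-3,2,2)
river: ρ → (2,2,-3)
closes: descent 0, river 4
min |a| on river = 1

1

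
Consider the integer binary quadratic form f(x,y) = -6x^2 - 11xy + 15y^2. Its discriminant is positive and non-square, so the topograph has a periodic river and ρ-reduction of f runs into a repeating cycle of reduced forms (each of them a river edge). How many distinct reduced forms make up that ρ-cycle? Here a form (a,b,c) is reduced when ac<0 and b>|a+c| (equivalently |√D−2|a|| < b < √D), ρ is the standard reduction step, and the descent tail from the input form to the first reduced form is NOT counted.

D = 481, ⌊√D⌋ = 21
descent: ρ → (15,11,-6)  [lands on river]
river: ρ → (-6,13,13)
river: ρ → (13,13,-6)
river: ρ → (-6,11,15)
river: ρ → (15,19,-2)
river: ρ → (-2,21,5)
river: ρ → (5,19,-6)
river: ρ → (-6,17,8)
river: ρ → (8,15,-8)
river: ρ → (-8,17,6)
river: ρ → (6,19,-5)
river: ρ → (-5,21,2)
river: ρ → (2,19,-15)
river: ρ → (-15,11,6)
river: ρ → (6,13,-13)
river: ρ → (-13,13,6)
river: ρ → (6,11,-15)
river: ρ → (-15,19,2)
river: ρ → (2,21,-5)
river: ρ → (-5,19,6)
river: ρ → (6,17,-8)
river: ρ → (-8,15,8)
river: ρ → (8,17,-6)
river: ρ → (-6,19,5)
river: ρ → (5,21,-2)
river: ρ → (-2,19,15)
ρ-cycle length = 26 (tail of 1 descent step not counted)

26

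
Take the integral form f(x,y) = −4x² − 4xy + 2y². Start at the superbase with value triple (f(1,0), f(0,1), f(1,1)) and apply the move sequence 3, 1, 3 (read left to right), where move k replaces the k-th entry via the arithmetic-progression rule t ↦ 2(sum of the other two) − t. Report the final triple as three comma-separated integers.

start (-4,2,-6) = (f(1,0),f(0,1),f(1,1))
replace slot 3: 2·((-4)+2) − (-6) = 2 → (-4,2,2)
replace slot 1: 2·(2+2) − (-4) = 12 → (12,2,2)
replace slot 3: 2·(12+2) − 2 = 26 → (12,2,26)

12,2,26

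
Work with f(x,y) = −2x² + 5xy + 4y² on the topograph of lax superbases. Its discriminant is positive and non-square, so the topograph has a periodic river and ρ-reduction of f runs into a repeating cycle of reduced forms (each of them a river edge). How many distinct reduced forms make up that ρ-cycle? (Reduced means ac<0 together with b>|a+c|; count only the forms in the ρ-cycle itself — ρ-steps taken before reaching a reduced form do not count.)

D = 57, ⌊√D⌋ = 7
river: ρ → (4,3,-3)
river: ρ → (-3,3,4)
river: ρ → (4,5,-2)
river: ρ → (-2,7,1)
river: ρ → (1,7,-2)
river: ρ → (-2,5,4)
ρ-cycle length = 6 (tail of 0 descent steps not counted)

6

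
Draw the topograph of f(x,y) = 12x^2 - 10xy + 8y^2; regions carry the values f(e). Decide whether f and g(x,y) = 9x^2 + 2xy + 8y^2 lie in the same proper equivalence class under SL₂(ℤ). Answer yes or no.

D₁ = -284, D₂ = -284
f: flip: (12,-10,8)→(8,10,12)
f: translate: b→-6 (≡10 mod 16), so (8,10,12)→(8,-6,10)
f: reduced (well bottom): (8,-6,10) with a≤c, −a<b≤a
g: flip: (9,2,8)→(8,-2,9)
g: reduced (well bottom): (8,-2,9) with a≤c, −a<b≤a
reduced forms (8, -6, 10) vs (8, -2, 9) ⇒ inequivalent

no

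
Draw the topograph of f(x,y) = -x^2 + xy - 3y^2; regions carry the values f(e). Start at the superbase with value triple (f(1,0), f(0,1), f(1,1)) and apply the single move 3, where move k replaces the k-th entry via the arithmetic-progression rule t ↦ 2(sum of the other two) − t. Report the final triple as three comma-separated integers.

start (-1,-3,-3) = (f(1,0),f(0,1),f(1,1))
replace slot 3: 2·((-1)+(-3)) − (-3) = -5 → (-1,-3,-5)

-1,-3,-5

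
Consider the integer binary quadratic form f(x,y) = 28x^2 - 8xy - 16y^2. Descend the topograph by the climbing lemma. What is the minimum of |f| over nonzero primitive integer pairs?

descent: ρ → (-16,40,4)  [lands on river]
river: ρ → (4,40,-16)
river: ρ → (-16,24,20)
river: ρ → (20,16,-20)
river: ρ → (-20,24,16)
river: ρ → (16,40,-4)
river: ρ → (-4,40,16)
river: ρ → (16,24,-20)
river: ρ → (-20,16,20)
river: ρ → (20,24,-16)
closes: descent 1, river 10
min |a| on river = 4

4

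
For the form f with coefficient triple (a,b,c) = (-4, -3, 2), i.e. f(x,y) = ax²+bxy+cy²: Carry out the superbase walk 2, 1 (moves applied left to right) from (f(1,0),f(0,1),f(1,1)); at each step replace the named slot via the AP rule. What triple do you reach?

start (-4,2,-5) = (f(1,0),f(0,1),f(1,1))
replace slot 2: 2·((-4)+(-5)) − 2 = -20 → (-4,-20,-5)
replace slot 1: 2·((-20)+(-5)) − (-4) = -46 → (-46,-20,-5)

-46,-20,-5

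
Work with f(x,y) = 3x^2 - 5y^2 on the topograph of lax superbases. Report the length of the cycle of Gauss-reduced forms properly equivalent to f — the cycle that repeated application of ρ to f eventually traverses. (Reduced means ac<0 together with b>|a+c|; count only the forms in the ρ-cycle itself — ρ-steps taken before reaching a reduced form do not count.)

D = 60, ⌊√D⌋ = 7
descent: ρ → (-5,0,3)
descent: ρ → (3,6,-2)  [lands on river]
river: ρ → (-2,6,3)
ρ-cycle length = 2 (tail of 2 descent steps not counted)

2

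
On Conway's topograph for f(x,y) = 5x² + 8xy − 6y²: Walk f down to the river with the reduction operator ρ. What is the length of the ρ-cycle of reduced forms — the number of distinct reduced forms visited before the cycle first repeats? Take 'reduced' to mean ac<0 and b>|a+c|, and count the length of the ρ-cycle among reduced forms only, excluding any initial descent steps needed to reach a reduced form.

D = 184, ⌊√D⌋ = 13
river: ρ → (-6,4,7)
river: ρ → (7,10,-3)
river: ρ → (-3,8,10)
river: ρ → (10,12,-1)
river: ρ → (-1,12,10)
river: ρ → (10,8,-3)
river: ρ → (-3,10,7)
river: ρ → (7,4,-6)
river: ρ → (-6,8,5)
river: ρ → (5,12,-2)
river: ρ → (-2,12,5)
river: ρ → (5,8,-6)
ρ-cycle length = 12 (tail of 0 descent steps not counted)

12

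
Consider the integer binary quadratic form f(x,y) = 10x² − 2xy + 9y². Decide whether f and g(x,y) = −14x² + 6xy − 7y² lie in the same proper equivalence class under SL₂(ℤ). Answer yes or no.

D₁ = -356, D₂ = -356
f: flip: (10,-2,9)→(9,2,10)
f: reduced (well bottom): (9,2,10) with a≤c, −a<b≤a
g is negative-definite; reduce −g:
−g: flip: (14,-6,7)→(7,6,14)
−g: reduced (well bottom): (7,6,14) with a≤c, −a<b≤a
flip sign back: reduced form of g is (-7,-6,-14)
reduced forms (9, 2, 10) vs (-7, -6, -14) ⇒ inequivalent

no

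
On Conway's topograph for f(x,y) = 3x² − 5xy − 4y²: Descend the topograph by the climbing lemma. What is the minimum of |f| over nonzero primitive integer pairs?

descent: ρ → (-4,5,3)  [lands on river]
river: ρ → (3,7,-2)
river: ρ → (-2,5,6)
river: ρ → (6,7,-1)
river: ρ → (-1,7,6)
river: ρ → (6,5,-2)
river: ρ → (-2,7,3)
river: ρ → (3,5,-4)
river: ρ → (-4,3,4)
river: ρ → (4,5,-3)
river: ρ → (-3,7,2)
river: ρ → (2,5,-6)
river: ρ → (-6,7,1)
river: ρ → (1,7,-6)
river: ρ → (-6,5,2)
river: ρ → (2,7,-3)
river: ρ → (-3,5,4)
river: ρ → (4,3,-4)
closes: descent 1, river 18
min |a| on river = 1

1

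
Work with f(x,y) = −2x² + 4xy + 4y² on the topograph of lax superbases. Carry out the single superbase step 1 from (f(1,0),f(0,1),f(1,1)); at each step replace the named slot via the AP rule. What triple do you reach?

start (-2,4,6) = (f(1,0),f(0,1),f(1,1))
replace slot 1: 2·(4+6) − (-2) = 22 → (22,4,6)

22,4,6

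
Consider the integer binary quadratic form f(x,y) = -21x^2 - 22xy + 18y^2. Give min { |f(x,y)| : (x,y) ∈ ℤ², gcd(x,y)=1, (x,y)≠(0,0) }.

descent: ρ → (18,22,-21)  [lands on river]
river: ρ → (-21,20,19)
river: ρ → (19,18,-22)
river: ρ → (-22,26,15)
river: ρ → (15,34,-14)
river: ρ → (-14,22,27)
river: ρ → (27,32,-9)
river: ρ → (-9,40,11)
river: ρ → (11,26,-30)
river: ρ → (-30,34,7)
river: ρ → (7,36,-25)
river: ρ → (-25,14,18)
closes: descent 1, river 12
min |a| on river = 7

7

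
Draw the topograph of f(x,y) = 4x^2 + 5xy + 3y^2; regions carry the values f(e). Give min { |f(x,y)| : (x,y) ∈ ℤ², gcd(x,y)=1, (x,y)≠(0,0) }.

translate: b→-3 (≡5 mod 8), so (4,5,3)→(4,-3,2)
flip: (4,-3,2)→(2,3,4)
translate: b→-1 (≡3 mod 4), so (2,3,4)→(2,-1,3)
reduced (well bottom): (2,-1,3) with a≤c, −a<b≤a
well minimum = a = 2

2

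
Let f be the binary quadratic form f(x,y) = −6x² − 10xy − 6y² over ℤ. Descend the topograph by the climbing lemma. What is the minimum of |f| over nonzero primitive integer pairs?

translate: b→-2 (≡10 mod 12), so (6,10,6)→(6,-2,2)
flip: (6,-2,2)→(2,2,6)
reduced (well bottom): (2,2,6) with a≤c, −a<b≤a
well minimum |f| = |-2| = 2 (negative-definite)

2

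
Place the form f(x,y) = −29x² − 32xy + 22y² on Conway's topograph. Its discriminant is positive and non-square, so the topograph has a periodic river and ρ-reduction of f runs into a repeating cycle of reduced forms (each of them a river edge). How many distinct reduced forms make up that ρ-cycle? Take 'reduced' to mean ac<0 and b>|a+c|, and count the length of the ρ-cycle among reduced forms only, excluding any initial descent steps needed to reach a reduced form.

D = 3576, ⌊√D⌋ = 59
descent: ρ → (22,32,-29)  [lands on river]
river: ρ → (-29,26,25)
river: ρ → (25,24,-30)
river: ρ → (-30,36,19)
river: ρ → (19,40,-26)
river: ρ → (-26,12,33)
river: ρ → (33,54,-5)
river: ρ → (-5,56,22)
ρ-cycle length = 8 (tail of 1 descent step not counted)

8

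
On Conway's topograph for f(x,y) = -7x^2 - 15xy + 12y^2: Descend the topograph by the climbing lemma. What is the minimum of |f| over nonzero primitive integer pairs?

descent: ρ → (12,15,-7)  [lands on river]
river: ρ → (-7,13,14)
river: ρ → (14,15,-6)
river: ρ → (-6,21,5)
river: ρ → (5,19,-10)
river: ρ → (-10,21,3)
river: ρ → (3,21,-10)
river: ρ → (-10,19,5)
river: ρ → (5,21,-6)
river: ρ → (-6,15,14)
river: ρ → (14,13,-7)
river: ρ → (-7,15,12)
river: ρ → (12,9,-10)
river: ρ → (-10,11,11)
river: ρ → (11,11,-10)
river: ρ → (-10,9,12)
closes: descent 1, river 16
min |a| on river = 3

3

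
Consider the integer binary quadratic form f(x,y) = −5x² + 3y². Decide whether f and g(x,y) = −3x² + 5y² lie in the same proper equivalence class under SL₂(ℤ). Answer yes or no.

D₁ = 60, D₂ = 60
river cycle of f (length 2): (3, 6, -2), (-2, 6, 3)
river cycle of g (length 2): (-3, 6, 2), (2, 6, -3)
cycles differ ⇒ inequivalent

no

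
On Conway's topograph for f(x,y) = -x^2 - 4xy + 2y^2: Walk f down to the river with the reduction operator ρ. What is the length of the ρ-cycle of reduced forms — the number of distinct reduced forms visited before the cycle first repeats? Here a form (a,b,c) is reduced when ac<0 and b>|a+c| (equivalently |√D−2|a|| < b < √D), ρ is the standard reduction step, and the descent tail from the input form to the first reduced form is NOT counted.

D = 24, ⌊√D⌋ = 4
descent: ρ → (2,4,-1)  [lands on river]
river: ρ → (-1,4,2)
ρ-cycle length = 2 (tail of 1 descent step not counted)

2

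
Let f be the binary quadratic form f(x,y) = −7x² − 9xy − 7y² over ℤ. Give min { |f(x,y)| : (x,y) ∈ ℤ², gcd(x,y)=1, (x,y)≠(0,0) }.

translate: b→-5 (≡9 mod 14), so (7,9,7)→(7,-5,5)
flip: (7,-5,5)→(5,5,7)
reduced (well bottom): (5,5,7) with a≤c, −a<b≤a
well minimum |f| = |-5| = 5 (negative-definite)

5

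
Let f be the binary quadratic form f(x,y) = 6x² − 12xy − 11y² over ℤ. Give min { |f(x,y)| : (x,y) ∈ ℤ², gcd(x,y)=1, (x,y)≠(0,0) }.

descent: ρ → (-11,12,6)  [lands on river]
river: ρ → (6,12,-11)
river: ρ → (-11,10,7)
river: ρ → (7,18,-3)
river: ρ → (-3,18,7)
river: ρ → (7,10,-11)
closes: descent 1, river 6
min |a| on river = 3

3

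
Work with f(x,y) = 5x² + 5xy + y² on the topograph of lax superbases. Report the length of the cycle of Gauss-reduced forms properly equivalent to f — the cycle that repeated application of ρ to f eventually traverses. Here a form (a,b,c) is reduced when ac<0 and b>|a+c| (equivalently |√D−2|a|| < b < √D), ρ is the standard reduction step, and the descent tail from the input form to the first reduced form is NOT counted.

D = 5, ⌊√D⌋ = 2
descent: ρ → (1,1,-1)  [lands on river]
river: ρ → (-1,1,1)
ρ-cycle length = 2 (tail of 1 descent step not counted)

2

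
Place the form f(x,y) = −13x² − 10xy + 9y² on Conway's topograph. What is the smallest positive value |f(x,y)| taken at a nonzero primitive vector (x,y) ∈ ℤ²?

descent: ρ → (9,10,-13)  [lands on river]
river: ρ → (-13,16,6)
river: ρ → (6,20,-7)
river: ρ → (-7,22,3)
river: ρ → (3,20,-14)
river: ρ → (-14,8,9)
closes: descent 1, river 6
min |a| on river = 3

3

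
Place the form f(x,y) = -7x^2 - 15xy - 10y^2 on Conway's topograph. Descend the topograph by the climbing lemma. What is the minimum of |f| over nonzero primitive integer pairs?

translate: b→1 (≡15 mod 14), so (7,15,10)→(7,1,2)
flip: (7,1,2)→(2,-1,7)
reduced (well bottom): (2,-1,7) with a≤c, −a<b≤a
well minimum |f| = |-2| = 2 (negative-definite)

2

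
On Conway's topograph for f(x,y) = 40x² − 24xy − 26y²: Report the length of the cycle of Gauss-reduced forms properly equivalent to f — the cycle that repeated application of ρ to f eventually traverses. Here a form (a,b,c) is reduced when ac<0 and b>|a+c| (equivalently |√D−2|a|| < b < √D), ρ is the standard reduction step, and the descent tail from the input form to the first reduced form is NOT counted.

D = 4736, ⌊√D⌋ = 68
descent: ρ → (-26,24,40)  [lands on river]
river: ρ → (40,56,-10)
river: ρ → (-10,64,16)
river: ρ → (16,64,-10)
river: ρ → (-10,56,40)
river: ρ → (40,24,-26)
river: ρ → (-26,28,38)
river: ρ → (38,48,-16)
river: ρ → (-16,48,38)
river: ρ → (38,28,-26)
ρ-cycle length = 10 (tail of 1 descent step not counted)

10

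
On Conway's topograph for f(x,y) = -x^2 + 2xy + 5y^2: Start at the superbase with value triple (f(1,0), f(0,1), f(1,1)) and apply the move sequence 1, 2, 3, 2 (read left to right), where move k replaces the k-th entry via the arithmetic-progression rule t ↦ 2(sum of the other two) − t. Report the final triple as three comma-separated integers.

start (-1,5,6) = (f(1,0),f(0,1),f(1,1))
replace slot 1: 2·(5+6) − (-1) = 23 → (23,5,6)
replace slot 2: 2·(23+6) − 5 = 53 → (23,53,6)
replace slot 3: 2·(23+53) − 6 = 146 → (23,53,146)
replace slot 2: 2·(23+146) − 53 = 285 → (23,285,146)

23,285,146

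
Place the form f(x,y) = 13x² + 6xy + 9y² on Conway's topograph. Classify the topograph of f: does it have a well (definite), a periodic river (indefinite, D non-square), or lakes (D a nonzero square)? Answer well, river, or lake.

D = b²−4ac = 6² − 4·13·9 = -432
D < 0 ⇒ definite ⇒ every region one sign ⇒ single well

well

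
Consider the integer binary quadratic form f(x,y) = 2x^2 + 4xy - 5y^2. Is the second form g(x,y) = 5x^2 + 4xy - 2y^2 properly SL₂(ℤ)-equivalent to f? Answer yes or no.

D₁ = 56, D₂ = 56
river cycle of f (length 4): (-5, 6, 1), (1, 6, -5), (-5, 4, 2), (2, 4, -5)
river cycle of g (length 4): (-2, 4, 5), (5, 6, -1), (-1, 6, 5), (5, 4, -2)
cycles differ ⇒ inequivalent

no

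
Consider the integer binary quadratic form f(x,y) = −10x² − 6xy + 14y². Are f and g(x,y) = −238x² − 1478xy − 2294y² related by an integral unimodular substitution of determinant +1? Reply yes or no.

D₁ = 596, D₂ = 596
river cycle of f (length 10): (14, 6, -10), (-10, 14, 10), (10, 6, -14), (-14, 22, 2), (2, 22, -14), (-14, 6, 10), (10, 14, -10), (-10, 6, 14), (14, 22, -2), (-2, 22, 14)
river cycle of g (length 10): (-2, 22, 14), (14, 6, -10), (-10, 14, 10), (10, 6, -14), (-14, 22, 2), (2, 22, -14), (-14, 6, 10), (10, 14, -10), (-10, 6, 14), (14, 22, -2)
cycles coincide ⇒ equivalent

yes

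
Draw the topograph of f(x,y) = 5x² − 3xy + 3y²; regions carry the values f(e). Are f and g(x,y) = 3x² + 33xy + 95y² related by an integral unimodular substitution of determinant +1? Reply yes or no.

D₁ = -51, D₂ = -51
f: flip: (5,-3,3)→(3,3,5)
f: reduced (well bottom): (3,3,5) with a≤c, −a<b≤a
g: translate: b→3 (≡33 mod 6), so (3,33,95)→(3,3,5)
g: reduced (well bottom): (3,3,5) with a≤c, −a<b≤a
reduced forms (3, 3, 5) vs (3, 3, 5) ⇒ equivalent

yes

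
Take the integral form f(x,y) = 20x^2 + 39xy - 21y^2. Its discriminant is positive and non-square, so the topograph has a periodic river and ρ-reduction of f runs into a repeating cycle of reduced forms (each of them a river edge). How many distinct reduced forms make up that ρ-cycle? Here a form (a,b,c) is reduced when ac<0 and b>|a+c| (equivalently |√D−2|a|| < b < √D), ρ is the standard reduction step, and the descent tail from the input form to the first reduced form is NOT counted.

D = 3201, ⌊√D⌋ = 56
river: ρ → (-21,45,14)
river: ρ → (14,39,-30)
river: ρ → (-30,21,23)
river: ρ → (23,25,-28)
river: ρ → (-28,31,20)
river: ρ → (20,49,-10)
river: ρ → (-10,51,15)
river: ρ → (15,39,-28)
river: ρ → (-28,17,26)
river: ρ → (26,35,-19)
river: ρ → (-19,41,20)
river: ρ → (20,39,-21)
ρ-cycle length = 12 (tail of 0 descent steps not counted)

12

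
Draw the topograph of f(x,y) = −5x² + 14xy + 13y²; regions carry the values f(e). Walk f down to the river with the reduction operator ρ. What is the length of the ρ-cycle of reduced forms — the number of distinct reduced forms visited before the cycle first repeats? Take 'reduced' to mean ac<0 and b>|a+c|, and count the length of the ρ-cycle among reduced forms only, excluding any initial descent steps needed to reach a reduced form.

D = 456, ⌊√D⌋ = 21
river: ρ → (13,12,-6)
river: ρ → (-6,12,13)
river: ρ → (13,14,-5)
river: ρ → (-5,16,10)
river: ρ → (10,4,-11)
river: ρ → (-11,18,3)
river: ρ → (3,18,-11)
river: ρ → (-11,4,10)
river: ρ → (10,16,-5)
river: ρ → (-5,14,13)
ρ-cycle length = 10 (tail of 0 descent steps not counted)

10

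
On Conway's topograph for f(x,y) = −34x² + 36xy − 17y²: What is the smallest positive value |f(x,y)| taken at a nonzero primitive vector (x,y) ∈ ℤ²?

translate: b→32 (≡-36 mod 68), so (34,-36,17)→(34,32,15)
flip: (34,32,15)→(15,-32,34)
translate: b→-2 (≡-32 mod 30), so (15,-32,34)→(15,-2,17)
reduced (well bottom): (15,-2,17) with a≤c, −a<b≤a
well minimum |f| = |-15| = 15 (negative-definite)

15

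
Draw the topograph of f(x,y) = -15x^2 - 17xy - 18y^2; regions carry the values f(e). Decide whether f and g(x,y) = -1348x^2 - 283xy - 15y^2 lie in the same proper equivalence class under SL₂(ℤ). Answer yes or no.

D₁ = -791, D₂ = -791
f is negative-definite; reduce −f:
−f: translate: b→-13 (≡17 mod 30), so (15,17,18)→(15,-13,16)
−f: reduced (well bottom): (15,-13,16) with a≤c, −a<b≤a
flip sign back: reduced form of f is (-15,13,-16)
g is negative-definite; reduce −g:
−g: flip: (1348,283,15)→(15,-283,1348)
−g: translate: b→-13 (≡-283 mod 30), so (15,-283,1348)→(15,-13,16)
−g: reduced (well bottom): (15,-13,16) with a≤c, −a<b≤a
flip sign back: reduced form of g is (-15,13,-16)
reduced forms (-15, 13, -16) vs (-15, 13, -16) ⇒ equivalent

yes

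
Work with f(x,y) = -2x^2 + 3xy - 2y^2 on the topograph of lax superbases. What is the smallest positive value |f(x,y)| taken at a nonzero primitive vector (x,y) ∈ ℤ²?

translate: b→1 (≡-3 mod 4), so (2,-3,2)→(2,1,1)
flip: (2,1,1)→(1,-1,2)
translate: b→1 (≡-1 mod 2), so (1,-1,2)→(1,1,2)
reduced (well bottom): (1,1,2) with a≤c, −a<b≤a
well minimum |f| = |-1| = 1 (negative-definite)

1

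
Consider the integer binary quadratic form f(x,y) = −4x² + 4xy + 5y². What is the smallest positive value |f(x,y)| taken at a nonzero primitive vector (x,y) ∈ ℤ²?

river: ρ → (5,6,-3)
river: ρ → (-3,6,5)
river: ρ → (5,4,-4)
river: ρ → (-4,4,5)
closes: descent 0, river 4
min |a| on river = 3

3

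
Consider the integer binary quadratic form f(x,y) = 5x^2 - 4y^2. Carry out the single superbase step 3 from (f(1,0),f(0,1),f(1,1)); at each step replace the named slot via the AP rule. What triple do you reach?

start (5,-4,1) = (f(1,0),f(0,1),f(1,1))
replace slot 3: 2·(5+(-4)) − 1 = 1 → (5,-4,1)

5,-4,1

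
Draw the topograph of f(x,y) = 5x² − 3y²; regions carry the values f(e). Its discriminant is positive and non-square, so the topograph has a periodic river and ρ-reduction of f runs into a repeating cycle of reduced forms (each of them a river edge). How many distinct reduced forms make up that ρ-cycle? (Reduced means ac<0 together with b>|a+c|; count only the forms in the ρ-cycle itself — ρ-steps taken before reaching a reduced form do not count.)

D = 60, ⌊√D⌋ = 7
descent: ρ → (-3,6,2)  [lands on river]
river: ρ → (2,6,-3)
ρ-cycle length = 2 (tail of 1 descent step not counted)

2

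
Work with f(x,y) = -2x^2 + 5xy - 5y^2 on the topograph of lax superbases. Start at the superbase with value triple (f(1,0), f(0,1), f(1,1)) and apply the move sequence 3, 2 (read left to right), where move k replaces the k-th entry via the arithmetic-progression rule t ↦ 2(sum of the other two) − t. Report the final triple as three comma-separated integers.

start (-2,-5,-2) = (f(1,0),f(0,1),f(1,1))
replace slot 3: 2·((-2)+(-5)) − (-2) = -12 → (-2,-5,-12)
replace slot 2: 2·((-2)+(-12)) − (-5) = -23 → (-2,-23,-12)

-2,-23,-12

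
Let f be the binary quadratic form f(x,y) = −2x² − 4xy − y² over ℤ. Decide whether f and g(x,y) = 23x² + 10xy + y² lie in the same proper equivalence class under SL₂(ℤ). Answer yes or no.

D₁ = 8, D₂ = 8
river cycle of f (length 2): (-1, 2, 1), (1, 2, -1)
river cycle of g (length 2): (1, 2, -1), (-1, 2, 1)
cycles coincide ⇒ equivalent

yes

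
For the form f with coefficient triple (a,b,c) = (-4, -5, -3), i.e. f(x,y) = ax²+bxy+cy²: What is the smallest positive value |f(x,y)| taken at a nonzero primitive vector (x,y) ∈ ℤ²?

translate: b→-3 (≡5 mod 8), so (4,5,3)→(4,-3,2)
flip: (4,-3,2)→(2,3,4)
translate: b→-1 (≡3 mod 4), so (2,3,4)→(2,-1,3)
reduced (well bottom): (2,-1,3) with a≤c, −a<b≤a
well minimum |f| = |-2| = 2 (negative-definite)

2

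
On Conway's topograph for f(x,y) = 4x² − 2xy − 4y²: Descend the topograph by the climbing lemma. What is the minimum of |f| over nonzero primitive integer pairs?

descent: ρ → (-4,2,4)  [lands on river]
river: ρ → (4,6,-2)
river: ρ → (-2,6,4)
river: ρ → (4,2,-4)
river: ρ → (-4,6,2)
river: ρ → (2,6,-4)
closes: descent 1, river 6
min |a| on river = 2

2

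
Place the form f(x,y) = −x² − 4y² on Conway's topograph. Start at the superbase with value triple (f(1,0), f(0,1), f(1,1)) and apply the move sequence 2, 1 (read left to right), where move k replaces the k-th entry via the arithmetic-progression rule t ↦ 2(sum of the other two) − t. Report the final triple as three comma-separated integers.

start (-1,-4,-5) = (f(1,0),f(0,1),f(1,1))
replace slot 2: 2·((-1)+(-5)) − (-4) = -8 → (-1,-8,-5)
replace slot 1: 2·((-8)+(-5)) − (-1) = -25 → (-25,-8,-5)

-25,-8,-5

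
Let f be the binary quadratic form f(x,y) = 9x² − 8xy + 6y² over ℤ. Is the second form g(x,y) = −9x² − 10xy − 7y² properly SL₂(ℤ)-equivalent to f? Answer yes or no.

D₁ = -152, D₂ = -152
f: flip: (9,-8,6)→(6,8,9)
f: translate: b→-4 (≡8 mod 12), so (6,8,9)→(6,-4,7)
f: reduced (well bottom): (6,-4,7) with a≤c, −a<b≤a
g is negative-definite; reduce −g:
−g: translate: b→-8 (≡10 mod 18), so (9,10,7)→(9,-8,6)
−g: flip: (9,-8,6)→(6,8,9)
−g: translate: b→-4 (≡8 mod 12), so (6,8,9)→(6,-4,7)
−g: reduced (well bottom): (6,-4,7) with a≤c, −a<b≤a
flip sign back: reduced form of g is (-6,4,-7)
reduced forms (6, -4, 7) vs (-6, 4, -7) ⇒ inequivalent

no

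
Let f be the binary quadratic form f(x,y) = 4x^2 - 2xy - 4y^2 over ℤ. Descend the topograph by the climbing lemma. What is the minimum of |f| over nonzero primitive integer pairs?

descent: ρ → (-4,2,4)  [lands on river]
river: ρ → (4,6,-2)
river: ρ → (-2,6,4)
river: ρ → (4,2,-4)
river: ρ → (-4,6,2)
river: ρ → (2,6,-4)
closes: descent 1, river 6
min |a| on river = 2

2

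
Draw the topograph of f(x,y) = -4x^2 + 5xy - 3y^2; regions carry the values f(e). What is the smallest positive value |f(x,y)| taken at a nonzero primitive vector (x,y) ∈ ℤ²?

translate: b→3 (≡-5 mod 8), so (4,-5,3)→(4,3,2)
flip: (4,3,2)→(2,-3,4)
translate: b→1 (≡-3 mod 4), so (2,-3,4)→(2,1,3)
reduced (well bottom): (2,1,3) with a≤c, −a<b≤a
well minimum |f| = |-2| = 2 (negative-definite)

2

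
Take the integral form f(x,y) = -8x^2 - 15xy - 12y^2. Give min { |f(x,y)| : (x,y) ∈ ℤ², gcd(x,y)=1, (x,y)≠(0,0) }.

translate: b→-1 (≡15 mod 16), so (8,15,12)→(8,-1,5)
flip: (8,-1,5)→(5,1,8)
reduced (well bottom): (5,1,8) with a≤c, −a<b≤a
well minimum |f| = |-5| = 5 (negative-definite)

5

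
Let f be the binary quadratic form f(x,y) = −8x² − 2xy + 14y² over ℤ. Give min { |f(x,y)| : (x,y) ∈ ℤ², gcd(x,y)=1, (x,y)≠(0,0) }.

descent: ρ → (14,2,-8)
descent: ρ → (-8,14,8)  [lands on river]
river: ρ → (8,18,-4)
river: ρ → (-4,14,16)
river: ρ → (16,18,-2)
river: ρ → (-2,18,16)
river: ρ → (16,14,-4)
river: ρ → (-4,18,8)
river: ρ → (8,14,-8)
river: ρ → (-8,18,4)
river: ρ → (4,14,-16)
river: ρ → (-16,18,2)
river: ρ → (2,18,-16)
river: ρ → (-16,14,4)
river: ρ → (4,18,-8)
closes: descent 2, river 14
min |a| on river = 2

2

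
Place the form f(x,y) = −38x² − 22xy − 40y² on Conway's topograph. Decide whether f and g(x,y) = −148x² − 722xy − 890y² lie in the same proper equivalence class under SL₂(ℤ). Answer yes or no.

D₁ = -5596, D₂ = -5596
f is negative-definite; reduce −f:
−f: reduced (well bottom): (38,22,40) with a≤c, −a<b≤a
flip sign back: reduced form of f is (-38,-22,-40)
g is negative-definite; reduce −g:
−g: translate: b→130 (≡722 mod 296), so (148,722,890)→(148,130,38)
−g: flip: (148,130,38)→(38,-130,148)
−g: translate: b→22 (≡-130 mod 76), so (38,-130,148)→(38,22,40)
−g: reduced (well bottom): (38,22,40) with a≤c, −a<b≤a
flip sign back: reduced form of g is (-38,-22,-40)
reduced forms (-38, -22, -40) vs (-38, -22, -40) ⇒ equivalent

yes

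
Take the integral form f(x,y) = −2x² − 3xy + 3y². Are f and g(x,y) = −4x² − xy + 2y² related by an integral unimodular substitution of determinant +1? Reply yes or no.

D₁ = 33, D₂ = 33
river cycle of f (length 4): (3, 3, -2), (-2, 5, 1), (1, 5, -2), (-2, 3, 3)
river cycle of g (length 4): (2, 5, -1), (-1, 5, 2), (2, 3, -3), (-3, 3, 2)
cycles differ ⇒ inequivalent

no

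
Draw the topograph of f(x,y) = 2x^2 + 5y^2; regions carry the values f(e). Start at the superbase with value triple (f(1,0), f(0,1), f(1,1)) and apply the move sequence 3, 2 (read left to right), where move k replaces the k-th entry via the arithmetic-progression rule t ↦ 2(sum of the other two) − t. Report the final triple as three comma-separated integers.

start (2,5,7) = (f(1,0),f(0,1),f(1,1))
replace slot 3: 2·(2+5) − 7 = 7 → (2,5,7)
replace slot 2: 2·(2+7) − 5 = 13 → (2,13,7)

2,13,7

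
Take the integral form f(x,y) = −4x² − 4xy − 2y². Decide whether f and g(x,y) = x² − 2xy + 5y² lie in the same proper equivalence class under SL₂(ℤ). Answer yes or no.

D₁ = -16, D₂ = -16
f is negative-definite; reduce −f:
−f: flip: (4,4,2)→(2,-4,4)
−f: translate: b→0 (≡-4 mod 4), so (2,-4,4)→(2,0,2)
−f: reduced (well bottom): (2,0,2) with a≤c, −a<b≤a
flip sign back: reduced form of f is (-2,0,-2)
g: translate: b→0 (≡-2 mod 2), so (1,-2,5)→(1,0,4)
g: reduced (well bottom): (1,0,4) with a≤c, −a<b≤a
reduced forms (-2, 0, -2) vs (1, 0, 4) ⇒ inequivalent

no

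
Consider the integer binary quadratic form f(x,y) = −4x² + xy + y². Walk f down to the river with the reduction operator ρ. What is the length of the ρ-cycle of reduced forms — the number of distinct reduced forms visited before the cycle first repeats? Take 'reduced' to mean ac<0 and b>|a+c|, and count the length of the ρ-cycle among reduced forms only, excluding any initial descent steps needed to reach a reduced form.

D = 17, ⌊√D⌋ = 4
descent: ρ → (1,3,-2)  [lands on river]
river: ρ → (-2,1,2)
river: ρ → (2,3,-1)
river: ρ → (-1,3,2)
river: ρ → (2,1,-2)
river: ρ → (-2,3,1)
ρ-cycle length = 6 (tail of 1 descent step not counted)

6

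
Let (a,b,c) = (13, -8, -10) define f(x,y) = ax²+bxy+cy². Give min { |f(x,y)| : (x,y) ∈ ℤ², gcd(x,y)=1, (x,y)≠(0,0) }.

descent: ρ → (-10,8,13)  [lands on river]
river: ρ → (13,18,-5)
river: ρ → (-5,22,5)
river: ρ → (5,18,-13)
river: ρ → (-13,8,10)
river: ρ → (10,12,-11)
river: ρ → (-11,10,11)
river: ρ → (11,12,-10)
closes: descent 1, river 8
min |a| on river = 5

5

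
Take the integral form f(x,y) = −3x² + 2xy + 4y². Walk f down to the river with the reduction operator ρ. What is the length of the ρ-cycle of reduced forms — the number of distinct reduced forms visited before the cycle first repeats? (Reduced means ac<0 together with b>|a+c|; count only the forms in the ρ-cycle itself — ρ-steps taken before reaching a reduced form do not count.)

D = 52, ⌊√D⌋ = 7
river: ρ → (4,6,-1)
river: ρ → (-1,6,4)
river: ρ → (4,2,-3)
river: ρ → (-3,4,3)
river: ρ → (3,2,-4)
river: ρ → (-4,6,1)
river: ρ → (1,6,-4)
river: ρ → (-4,2,3)
river: ρ → (3,4,-3)
river: ρ → (-3,2,4)
ρ-cycle length = 10 (tail of 0 descent steps not counted)

10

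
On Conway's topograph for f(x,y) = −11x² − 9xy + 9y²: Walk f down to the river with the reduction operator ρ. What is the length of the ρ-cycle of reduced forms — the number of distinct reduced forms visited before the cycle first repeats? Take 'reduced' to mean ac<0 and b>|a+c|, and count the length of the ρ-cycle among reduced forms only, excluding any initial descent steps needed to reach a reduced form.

D = 477, ⌊√D⌋ = 21
descent: ρ → (9,9,-11)  [lands on river]
river: ρ → (-11,13,7)
river: ρ → (7,15,-9)
river: ρ → (-9,21,1)
river: ρ → (1,21,-9)
river: ρ → (-9,15,7)
river: ρ → (7,13,-11)
river: ρ → (-11,9,9)
ρ-cycle length = 8 (tail of 1 descent step not counted)

8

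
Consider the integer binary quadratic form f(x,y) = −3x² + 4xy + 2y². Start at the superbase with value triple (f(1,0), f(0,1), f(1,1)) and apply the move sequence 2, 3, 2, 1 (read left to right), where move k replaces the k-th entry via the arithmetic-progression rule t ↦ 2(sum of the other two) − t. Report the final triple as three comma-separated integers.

start (-3,2,3) = (f(1,0),f(0,1),f(1,1))
replace slot 2: 2·((-3)+3) − 2 = -2 → (-3,-2,3)
replace slot 3: 2·((-3)+(-2)) − 3 = -13 → (-3,-2,-13)
replace slot 2: 2·((-3)+(-13)) − (-2) = -30 → (-3,-30,-13)
replace slot 1: 2·((-30)+(-13)) − (-3) = -83 → (-83,-30,-13)

-83,-30,-13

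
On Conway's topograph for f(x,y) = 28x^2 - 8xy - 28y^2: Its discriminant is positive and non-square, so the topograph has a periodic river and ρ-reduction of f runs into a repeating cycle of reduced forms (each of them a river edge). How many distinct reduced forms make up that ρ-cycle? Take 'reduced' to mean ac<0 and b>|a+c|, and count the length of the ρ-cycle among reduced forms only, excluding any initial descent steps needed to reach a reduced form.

D = 3200, ⌊√D⌋ = 56
descent: ρ → (-28,8,28)  [lands on river]
river: ρ → (28,48,-8)
river: ρ → (-8,48,28)
river: ρ → (28,8,-28)
river: ρ → (-28,48,8)
river: ρ → (8,48,-28)
ρ-cycle length = 6 (tail of 1 descent step not counted)

6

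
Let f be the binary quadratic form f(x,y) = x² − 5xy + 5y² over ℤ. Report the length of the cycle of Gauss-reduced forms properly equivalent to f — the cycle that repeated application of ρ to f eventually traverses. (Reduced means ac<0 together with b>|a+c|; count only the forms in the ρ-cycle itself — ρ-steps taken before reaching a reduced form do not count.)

D = 5, ⌊√D⌋ = 2
descent: ρ → (5,5,1)
descent: ρ → (1,1,-1)  [lands on river]
river: ρ → (-1,1,1)
ρ-cycle length = 2 (tail of 2 descent steps not counted)

2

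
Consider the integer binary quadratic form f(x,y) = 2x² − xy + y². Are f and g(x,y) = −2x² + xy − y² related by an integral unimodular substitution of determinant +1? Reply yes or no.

D₁ = -7, D₂ = -7
f: flip: (2,-1,1)→(1,1,2)
f: reduced (well bottom): (1,1,2) with a≤c, −a<b≤a
g is negative-definite; reduce −g:
−g: flip: (2,-1,1)→(1,1,2)
−g: reduced (well bottom): (1,1,2) with a≤c, −a<b≤a
flip sign back: reduced form of g is (-1,-1,-2)
reduced forms (1, 1, 2) vs (-1, -1, -2) ⇒ inequivalent

no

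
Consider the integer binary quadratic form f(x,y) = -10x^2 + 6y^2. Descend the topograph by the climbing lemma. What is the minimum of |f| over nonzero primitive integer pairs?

descent: ρ → (6,12,-4)  [lands on river]
river: ρ → (-4,12,6)
closes: descent 1, river 2
min |a| on river = 4

4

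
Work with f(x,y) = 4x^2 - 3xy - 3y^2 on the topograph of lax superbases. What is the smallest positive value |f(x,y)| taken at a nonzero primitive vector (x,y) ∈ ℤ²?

descent: ρ → (-3,3,4)  [lands on river]
river: ρ → (4,5,-2)
river: ρ → (-2,7,1)
river: ρ → (1,7,-2)
river: ρ → (-2,5,4)
river: ρ → (4,3,-3)
closes: descent 1, river 6
min |a| on river = 1

1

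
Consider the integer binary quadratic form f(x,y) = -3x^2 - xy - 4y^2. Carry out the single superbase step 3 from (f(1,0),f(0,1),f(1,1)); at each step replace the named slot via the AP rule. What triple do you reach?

start (-3,-4,-8) = (f(1,0),f(0,1),f(1,1))
replace slot 3: 2·((-3)+(-4)) − (-8) = -6 → (-3,-4,-6)

-3,-4,-6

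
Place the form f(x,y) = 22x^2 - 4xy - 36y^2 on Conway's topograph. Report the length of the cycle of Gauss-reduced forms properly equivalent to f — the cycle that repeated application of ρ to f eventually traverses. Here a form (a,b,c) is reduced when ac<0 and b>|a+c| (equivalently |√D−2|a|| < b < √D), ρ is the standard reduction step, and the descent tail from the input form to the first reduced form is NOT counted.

D = 3184, ⌊√D⌋ = 56
descent: ρ → (-36,4,22)
descent: ρ → (22,40,-18)  [lands on river]
river: ρ → (-18,32,30)
river: ρ → (30,28,-20)
river: ρ → (-20,52,6)
river: ρ → (6,56,-2)
river: ρ → (-2,56,6)
river: ρ → (6,52,-20)
river: ρ → (-20,28,30)
river: ρ → (30,32,-18)
river: ρ → (-18,40,22)
river: ρ → (22,48,-10)
river: ρ → (-10,52,12)
river: ρ → (12,44,-26)
river: ρ → (-26,8,30)
river: ρ → (30,52,-4)
river: ρ → (-4,52,30)
river: ρ → (30,8,-26)
river: ρ → (-26,44,12)
river: ρ → (12,52,-10)
river: ρ → (-10,48,22)
ρ-cycle length = 20 (tail of 2 descent steps not counted)

20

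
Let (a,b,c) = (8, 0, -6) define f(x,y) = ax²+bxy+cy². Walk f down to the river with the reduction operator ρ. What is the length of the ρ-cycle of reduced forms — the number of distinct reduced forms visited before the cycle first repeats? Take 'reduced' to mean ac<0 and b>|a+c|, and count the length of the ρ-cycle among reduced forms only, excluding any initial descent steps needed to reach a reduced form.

D = 192, ⌊√D⌋ = 13
descent: ρ → (-6,12,2)  [lands on river]
river: ρ → (2,12,-6)
ρ-cycle length = 2 (tail of 1 descent step not counted)

2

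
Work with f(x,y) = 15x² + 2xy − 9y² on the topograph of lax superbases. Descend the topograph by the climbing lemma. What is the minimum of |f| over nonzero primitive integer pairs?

descent: ρ → (-9,16,8)  [lands on river]
river: ρ → (8,16,-9)
river: ρ → (-9,20,4)
river: ρ → (4,20,-9)
closes: descent 1, river 4
min |a| on river = 4

4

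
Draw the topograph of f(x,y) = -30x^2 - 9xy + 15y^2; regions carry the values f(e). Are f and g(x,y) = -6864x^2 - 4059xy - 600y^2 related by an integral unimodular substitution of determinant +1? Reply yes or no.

D₁ = 1881, D₂ = 1881
river cycle of f (length 12): (15, 39, -6), (-6, 33, 33), (33, 33, -6), (-6, 39, 15), (15, 21, -24), (-24, 27, 12), (12, 21, -30), (-30, 39, 3), (3, 39, -30), (-30, 21, 12), … (2 more)
river cycle of g (length 12): (-6, 33, 33), (33, 33, -6), (-6, 39, 15), (15, 21, -24), (-24, 27, 12), (12, 21, -30), (-30, 39, 3), (3, 39, -30), (-30, 21, 12), (12, 27, -24), … (2 more)
cycles coincide ⇒ equivalent

yes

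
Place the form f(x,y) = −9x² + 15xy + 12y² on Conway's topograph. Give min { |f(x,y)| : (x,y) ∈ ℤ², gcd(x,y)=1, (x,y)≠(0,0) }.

river: ρ → (12,9,-12)
river: ρ → (-12,15,9)
river: ρ → (9,21,-6)
river: ρ → (-6,15,18)
river: ρ → (18,21,-3)
river: ρ → (-3,21,18)
river: ρ → (18,15,-6)
river: ρ → (-6,21,9)
river: ρ → (9,15,-12)
river: ρ → (-12,9,12)
river: ρ → (12,15,-9)
river: ρ → (-9,21,6)
river: ρ → (6,15,-18)
river: ρ → (-18,21,3)
river: ρ → (3,21,-18)
river: ρ → (-18,15,6)
river: ρ → (6,21,-9)
river: ρ → (-9,15,12)
closes: descent 0, river 18
min |a| on river = 3

3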